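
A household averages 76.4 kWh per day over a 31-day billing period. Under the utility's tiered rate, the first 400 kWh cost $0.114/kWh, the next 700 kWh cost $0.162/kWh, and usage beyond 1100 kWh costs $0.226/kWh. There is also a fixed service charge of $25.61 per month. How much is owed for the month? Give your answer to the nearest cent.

Usage = 76.4 kWh/day × 31 days = 2368.4 kWh
First 400 kWh × $0.114 = $45.60
Next 700 kWh × $0.162 = $113.40
Remaining 1268.4 kWh × $0.226 = $286.66
Energy charge = $445.66; + service $25.61 = $471.27

$471.27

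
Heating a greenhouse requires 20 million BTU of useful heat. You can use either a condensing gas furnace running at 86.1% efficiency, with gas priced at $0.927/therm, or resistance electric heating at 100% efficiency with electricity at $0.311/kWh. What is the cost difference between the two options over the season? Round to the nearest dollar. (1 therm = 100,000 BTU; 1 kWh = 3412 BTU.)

Heat load = 20 × 10⁶ BTU = 20,000,000 BTU
Gas: input = 20,000,000 / 0.861 = 23,228,804 BTU = 232.3 therm → 232.3 × $0.927 = $215.33
Electric: 20,000,000 BTU / 3412 = 5,862 kWh → × $0.311 = $1,822.98
Difference = |$215.33 − $1,822.98| = $1,607.65 ≈ $1608

$1608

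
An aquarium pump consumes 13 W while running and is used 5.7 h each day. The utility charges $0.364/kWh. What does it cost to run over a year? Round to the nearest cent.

$9.84

Energy = 13 W × 5.7 h/day × 365 days = 27,046 Wh = 27.05 kWh
Cost = 27.05 kWh × $0.364/kWh = $9.84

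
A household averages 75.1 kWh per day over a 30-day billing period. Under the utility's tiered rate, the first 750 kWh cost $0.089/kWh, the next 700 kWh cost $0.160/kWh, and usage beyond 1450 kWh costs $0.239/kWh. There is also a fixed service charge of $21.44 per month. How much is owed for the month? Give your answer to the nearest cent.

Usage = 75.1 kWh/day × 30 days = 2253 kWh
First 750 kWh × $0.089 = $66.75
Next 700 kWh × $0.160 = $112.00
Remaining 803 kWh × $0.239 = $191.92
Energy charge = $370.67; + service $21.44 = $392.11

$392.11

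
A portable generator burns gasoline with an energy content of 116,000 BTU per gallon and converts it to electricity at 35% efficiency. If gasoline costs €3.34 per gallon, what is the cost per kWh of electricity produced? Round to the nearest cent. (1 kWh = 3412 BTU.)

Electrical output per gallon = 116,000 BTU × 0.35 / 3412 BTU/kWh = 11.9 kWh
Cost per kWh = €3.34 / 11.9 kWh = €0.281

€0.28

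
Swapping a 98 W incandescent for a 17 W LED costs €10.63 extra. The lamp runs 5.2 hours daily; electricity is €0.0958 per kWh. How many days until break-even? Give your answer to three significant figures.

263 days

Power saved = 98 − 17 = 81 W
Daily energy saved = 81 W × 5.2 h = 421.2 Wh = 0.4212 kWh
Daily savings = 0.4212 × €0.0958 = €0.0404
Payback = €10.63 / €0.0404 per day = 263.4 days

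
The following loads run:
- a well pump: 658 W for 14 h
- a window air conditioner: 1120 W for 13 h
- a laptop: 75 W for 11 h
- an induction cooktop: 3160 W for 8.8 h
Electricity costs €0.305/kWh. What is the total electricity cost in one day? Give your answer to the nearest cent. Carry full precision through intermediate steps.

well pump: 658 W × 14 h = 9,212 Wh = 9.212 kWh
window air conditioner: 1120 W × 13 h = 14,560 Wh = 14.56 kWh
laptop: 75 W × 11 h = 825 Wh = 0.825 kWh
induction cooktop: 3160 W × 8.8 h = 27,808 Wh = 27.81 kWh
Total energy = 9.212 + 14.56 + 0.825 + 27.81 = 52.41 kWh
Cost = 52.41 kWh × €0.305 = €15.98

€15.98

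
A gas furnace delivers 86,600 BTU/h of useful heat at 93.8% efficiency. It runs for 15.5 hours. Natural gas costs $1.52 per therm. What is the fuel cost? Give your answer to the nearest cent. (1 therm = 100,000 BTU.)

$21.75

Heat delivered = 86,600 BTU/h × 15.5 h = 1,342,300 BTU
Gas input = 1,342,300 / 0.938 = 1,431,023 BTU
= 1,431,023 / 100,000 = 14.31 therm
Cost = 14.31 × $1.52/therm = $21.75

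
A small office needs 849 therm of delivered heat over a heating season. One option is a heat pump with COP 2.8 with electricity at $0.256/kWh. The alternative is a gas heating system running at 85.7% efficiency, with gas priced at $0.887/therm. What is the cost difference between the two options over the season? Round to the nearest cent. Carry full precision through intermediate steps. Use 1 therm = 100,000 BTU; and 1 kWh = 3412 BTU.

$1396.28

Heat load = 849 therm × 100,000 = 84,900,000 BTU
Gas: input = 84,900,000 / 0.857 = 99,066,511 BTU = 990.7 therm → 990.7 × $0.887 = $878.72
Heat pump: 84,900,000 BTU / 3412 = 24,880 kWh heat; / 2.8 = 8,887 kWh in → × $0.256 = $2,275.00
Difference = |$878.72 − $2,275.00| = $1,396.28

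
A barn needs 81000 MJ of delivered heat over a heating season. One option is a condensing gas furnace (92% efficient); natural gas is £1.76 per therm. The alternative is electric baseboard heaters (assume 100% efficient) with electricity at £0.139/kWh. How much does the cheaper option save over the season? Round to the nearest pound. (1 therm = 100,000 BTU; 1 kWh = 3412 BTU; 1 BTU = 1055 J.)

£1659

Heat load = 81000 MJ = 81,000,000,000 J / 1055 = 76,777,251 BTU
Gas: input = 76,777,251 / 0.92 = 83,453,534 BTU = 834.5 therm → 834.5 × £1.76 = £1,468.78
Electric: 76,777,251 BTU / 3412 = 22,500 kWh → × £0.139 = £3,127.80
Difference = |£1,468.78 − £3,127.80| = £1,659.01 ≈ £1659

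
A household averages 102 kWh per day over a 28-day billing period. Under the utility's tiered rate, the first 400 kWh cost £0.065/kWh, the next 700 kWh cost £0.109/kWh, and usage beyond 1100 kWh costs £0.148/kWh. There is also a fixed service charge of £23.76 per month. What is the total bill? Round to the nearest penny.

£385.95

Usage = 102 kWh/day × 28 days = 2856 kWh
First 400 kWh × £0.065 = £26.00
Next 700 kWh × £0.109 = £76.30
Remaining 1756 kWh × £0.148 = £259.89
Energy charge = £362.19; + service £23.76 = £385.95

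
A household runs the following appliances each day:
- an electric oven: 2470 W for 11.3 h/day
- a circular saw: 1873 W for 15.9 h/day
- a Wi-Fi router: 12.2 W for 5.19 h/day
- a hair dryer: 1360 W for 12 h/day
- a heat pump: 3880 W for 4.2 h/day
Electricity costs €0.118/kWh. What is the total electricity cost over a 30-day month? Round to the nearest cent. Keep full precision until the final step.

electric oven: 2470 W × 11.3 h × 30 d = 837,330 Wh = 837.3 kWh
circular saw: 1873 W × 15.9 h × 30 d = 893,421 Wh = 893.4 kWh
Wi-Fi router: 12.2 W × 5.19 h × 30 d = 1,900 Wh = 1.9 kWh
hair dryer: 1360 W × 12 h × 30 d = 489,600 Wh = 489.6 kWh
heat pump: 3880 W × 4.2 h × 30 d = 488,880 Wh = 488.9 kWh
Total energy = 837.3 + 893.4 + 1.9 + 489.6 + 488.9 = 2,711 kWh
Cost = 2,711 kWh × €0.118 = €319.91

€319.91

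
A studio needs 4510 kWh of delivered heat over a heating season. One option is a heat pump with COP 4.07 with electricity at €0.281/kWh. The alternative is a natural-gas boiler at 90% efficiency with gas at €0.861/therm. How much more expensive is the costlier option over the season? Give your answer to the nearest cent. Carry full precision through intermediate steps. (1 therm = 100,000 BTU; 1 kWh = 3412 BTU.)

€164.17

Heat load = 4510 kWh × 3412 = 15,388,120 BTU
Gas: input = 15,388,120 / 0.90 = 17,097,911 BTU = 171 therm → 171 × €0.861 = €147.21
Heat pump: 15,388,120 BTU / 3412 = 4,510 kWh heat; / 4.07 = 1,108 kWh in → × €0.281 = €311.38
Difference = |€147.21 − €311.38| = €164.17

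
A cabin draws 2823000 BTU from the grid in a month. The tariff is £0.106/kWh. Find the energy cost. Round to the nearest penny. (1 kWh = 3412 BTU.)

£87.70

2823000 BTU × (0.00029308 kWh/BTU) = 827.4 kWh
Cost = 827.4 kWh × £0.106/kWh = £87.70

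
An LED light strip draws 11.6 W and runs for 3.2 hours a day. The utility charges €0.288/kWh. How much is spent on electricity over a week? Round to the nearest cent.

Energy = 11.6 W × 3.2 h/day × 7 days = 260 Wh = 0.2598 kWh
Cost = 0.2598 kWh × €0.288/kWh = €0.07

€0.07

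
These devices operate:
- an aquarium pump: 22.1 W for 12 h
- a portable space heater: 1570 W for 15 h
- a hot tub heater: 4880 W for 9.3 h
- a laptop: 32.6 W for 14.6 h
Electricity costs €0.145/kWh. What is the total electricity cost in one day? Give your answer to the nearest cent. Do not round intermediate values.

€10.10

aquarium pump: 22.1 W × 12 h = 265 Wh = 0.2652 kWh
portable space heater: 1570 W × 15 h = 23,550 Wh = 23.55 kWh
hot tub heater: 4880 W × 9.3 h = 45,384 Wh = 45.38 kWh
laptop: 32.6 W × 14.6 h = 476 Wh = 0.476 kWh
Total energy = 0.2652 + 23.55 + 45.38 + 0.476 = 69.68 kWh
Cost = 69.68 kWh × €0.145 = €10.10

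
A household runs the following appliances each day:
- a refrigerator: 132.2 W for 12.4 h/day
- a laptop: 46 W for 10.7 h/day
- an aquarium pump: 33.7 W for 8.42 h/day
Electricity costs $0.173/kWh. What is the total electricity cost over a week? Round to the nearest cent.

$2.92

refrigerator: 132.2 W × 12.4 h × 7 d = 11,475 Wh = 11.47 kWh
laptop: 46 W × 10.7 h × 7 d = 3,445 Wh = 3.445 kWh
aquarium pump: 33.7 W × 8.42 h × 7 d = 1,986 Wh = 1.986 kWh
Total energy = 11.47 + 3.445 + 1.986 = 16.91 kWh
Cost = 16.91 kWh × $0.173 = $2.92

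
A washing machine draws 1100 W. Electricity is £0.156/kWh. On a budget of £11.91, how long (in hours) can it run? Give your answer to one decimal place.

Energy budget = £11.91 / £0.156 per kWh = 76.35 kWh = 76,346 Wh
Runtime = 76,346 Wh / 1100 W = 69.41 h

69.4 h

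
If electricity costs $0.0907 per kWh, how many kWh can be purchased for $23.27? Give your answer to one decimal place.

256.6 kWh

$23.27 / $0.0907 per kWh = 256.6 kWh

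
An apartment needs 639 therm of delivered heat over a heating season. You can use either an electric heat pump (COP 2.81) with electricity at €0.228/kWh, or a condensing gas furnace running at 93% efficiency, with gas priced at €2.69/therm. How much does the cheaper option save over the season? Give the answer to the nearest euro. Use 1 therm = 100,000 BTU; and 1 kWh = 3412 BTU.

Heat load = 639 therm × 100,000 = 63,900,000 BTU
Gas: input = 63,900,000 / 0.930 = 68,709,677 BTU = 687.1 therm → 687.1 × €2.69 = €1,848.29
Heat pump: 63,900,000 BTU / 3412 = 18,730 kWh heat; / 2.81 = 6,665 kWh in → × €0.228 = €1,519.57
Difference = |€1,848.29 − €1,519.57| = €328.72 ≈ €329

€329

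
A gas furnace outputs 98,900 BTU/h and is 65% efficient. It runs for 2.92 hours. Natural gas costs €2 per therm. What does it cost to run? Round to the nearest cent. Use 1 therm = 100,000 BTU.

Heat delivered = 98,900 BTU/h × 2.92 h = 288,788 BTU
Gas input = 288,788 / 0.65 = 444,289 BTU
= 444,289 / 100,000 = 4.443 therm
Cost = 4.443 × €2/therm = €8.89

€8.89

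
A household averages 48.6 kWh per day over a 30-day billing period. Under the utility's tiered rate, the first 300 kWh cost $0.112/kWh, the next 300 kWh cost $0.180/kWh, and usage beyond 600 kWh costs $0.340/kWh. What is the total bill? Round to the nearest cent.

Usage = 48.6 kWh/day × 30 days = 1458 kWh
First 300 kWh × $0.112 = $33.60
Next 300 kWh × $0.180 = $54.00
Remaining 858 kWh × $0.340 = $291.72
Total = $379.32

$379.32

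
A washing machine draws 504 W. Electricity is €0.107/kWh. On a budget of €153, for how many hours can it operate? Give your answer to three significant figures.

Energy budget = €153 / €0.107 per kWh = 1,430 kWh = 1,429,907 Wh
Runtime = 1,429,907 Wh / 504 W = 2,837 h

2840 h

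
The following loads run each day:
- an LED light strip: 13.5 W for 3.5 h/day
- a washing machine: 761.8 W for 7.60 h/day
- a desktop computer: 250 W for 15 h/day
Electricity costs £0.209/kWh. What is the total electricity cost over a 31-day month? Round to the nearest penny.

LED light strip: 13.5 W × 3.5 h × 31 d = 1,465 Wh = 1.465 kWh
washing machine: 761.8 W × 7.60 h × 31 d = 179,480 Wh = 179.5 kWh
desktop computer: 250 W × 15 h × 31 d = 116,250 Wh = 116.2 kWh
Total energy = 1.465 + 179.5 + 116.2 = 297.2 kWh
Cost = 297.2 kWh × £0.209 = £62.11

£62.11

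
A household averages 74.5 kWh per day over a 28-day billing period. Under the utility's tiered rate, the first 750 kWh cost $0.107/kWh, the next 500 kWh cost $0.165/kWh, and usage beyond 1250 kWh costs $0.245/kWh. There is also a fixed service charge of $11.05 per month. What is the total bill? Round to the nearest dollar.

$379

Usage = 74.5 kWh/day × 28 days = 2086 kWh
First 750 kWh × $0.107 = $80.25
Next 500 kWh × $0.165 = $82.50
Remaining 836 kWh × $0.245 = $204.82
Energy charge = $367.57; + service $11.05 = $378.62 ≈ $379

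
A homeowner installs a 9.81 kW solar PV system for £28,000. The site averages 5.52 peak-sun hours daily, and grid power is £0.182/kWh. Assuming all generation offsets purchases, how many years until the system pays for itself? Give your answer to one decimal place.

7.8 years

Daily generation = 9.81 kW × 5.52 h = 54.15 kWh
Annual generation = 54.15 × 365 = 19765 kWh
Annual savings = 19765 × £0.182 = £3,597.26
Payback = £28,000 / £3,597.26 = 7.78 years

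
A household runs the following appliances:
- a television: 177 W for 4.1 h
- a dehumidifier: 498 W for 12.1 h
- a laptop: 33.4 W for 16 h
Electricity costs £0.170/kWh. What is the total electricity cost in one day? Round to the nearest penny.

£1.24

television: 177 W × 4.1 h = 726 Wh = 0.7257 kWh
dehumidifier: 498 W × 12.1 h = 6,026 Wh = 6.026 kWh
laptop: 33.4 W × 16 h = 534 Wh = 0.5344 kWh
Total energy = 0.7257 + 6.026 + 0.5344 = 7.286 kWh
Cost = 7.286 kWh × £0.170 = £1.24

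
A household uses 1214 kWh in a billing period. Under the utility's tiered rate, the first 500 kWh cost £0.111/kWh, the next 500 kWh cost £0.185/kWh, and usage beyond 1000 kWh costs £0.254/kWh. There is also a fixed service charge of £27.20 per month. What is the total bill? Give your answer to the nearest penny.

£229.56

First 500 kWh × £0.111 = £55.50
Next 500 kWh × £0.185 = £92.50
Remaining 214 kWh × £0.254 = £54.36
Energy charge = £202.36; + service £27.20 = £229.56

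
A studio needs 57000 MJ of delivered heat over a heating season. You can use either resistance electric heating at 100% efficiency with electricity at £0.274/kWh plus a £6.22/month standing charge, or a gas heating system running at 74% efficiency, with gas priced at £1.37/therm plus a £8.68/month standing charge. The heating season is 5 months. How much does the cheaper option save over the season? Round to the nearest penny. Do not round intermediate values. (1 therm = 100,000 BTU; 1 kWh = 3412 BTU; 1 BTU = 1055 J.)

Heat load = 57000 MJ = 57,000,000,000 J / 1055 = 54,028,436 BTU
Gas: input = 54,028,436 / 0.740 = 73,011,400 BTU = 730.1 therm → 730.1 × £1.37 = £1,000.26; + 5 × £8.68 standing = £1,043.66
Electric: 54,028,436 BTU / 3412 = 15,830 kWh → × £0.274 = £4,338.74; + 5 × £6.22 standing = £4,369.84
Difference = |£1,043.66 − £4,369.84| = £3,326.19

£3326.19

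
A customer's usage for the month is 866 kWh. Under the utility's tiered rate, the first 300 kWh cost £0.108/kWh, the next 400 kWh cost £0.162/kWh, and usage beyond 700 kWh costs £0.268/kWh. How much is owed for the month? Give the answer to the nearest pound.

First 300 kWh × £0.108 = £32.40
Next 400 kWh × £0.162 = £64.80
Remaining 166 kWh × £0.268 = £44.49
Total = £141.69 ≈ £142

£142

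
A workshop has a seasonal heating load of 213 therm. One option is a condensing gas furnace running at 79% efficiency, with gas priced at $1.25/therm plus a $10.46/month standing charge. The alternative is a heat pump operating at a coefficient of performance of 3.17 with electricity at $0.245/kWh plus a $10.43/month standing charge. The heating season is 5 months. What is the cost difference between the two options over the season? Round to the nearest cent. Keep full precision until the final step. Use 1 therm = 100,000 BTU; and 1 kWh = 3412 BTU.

Heat load = 213 therm × 100,000 = 21,300,000 BTU
Gas: input = 21,300,000 / 0.79 = 26,962,025 BTU = 269.6 therm → 269.6 × $1.25 = $337.03; + 5 × $10.46 standing = $389.33
Heat pump: 21,300,000 BTU / 3412 = 6,243 kWh heat; / 3.17 = 1,969 kWh in → × $0.245 = $482.48; + 5 × $10.43 standing = $534.63
Difference = |$389.33 − $534.63| = $145.30

$145.30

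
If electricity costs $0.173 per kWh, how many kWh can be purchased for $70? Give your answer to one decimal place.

$70 / $0.173 per kWh = 404.6 kWh

404.6 kWh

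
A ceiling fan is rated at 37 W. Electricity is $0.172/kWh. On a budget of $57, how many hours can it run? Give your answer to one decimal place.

8956.6 h

Energy budget = $57 / $0.172 per kWh = 331.4 kWh = 331,395 Wh
Runtime = 331,395 Wh / 37 W = 8,957 h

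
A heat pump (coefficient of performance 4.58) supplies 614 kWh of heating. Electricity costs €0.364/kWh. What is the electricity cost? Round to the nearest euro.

€49

Electrical input = 614 kWh / 4.58 = 134.1 kWh
Cost = 134.1 × €0.364/kWh = €48.80 ≈ €49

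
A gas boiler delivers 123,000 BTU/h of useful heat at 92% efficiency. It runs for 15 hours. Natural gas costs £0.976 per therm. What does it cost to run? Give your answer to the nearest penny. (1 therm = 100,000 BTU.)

Heat delivered = 123,000 BTU/h × 15 h = 1,845,000 BTU
Gas input = 1,845,000 / 0.920 = 2,005,435 BTU
= 2,005,435 / 100,000 = 20.05 therm
Cost = 20.05 × £0.976/therm = £19.57

£19.57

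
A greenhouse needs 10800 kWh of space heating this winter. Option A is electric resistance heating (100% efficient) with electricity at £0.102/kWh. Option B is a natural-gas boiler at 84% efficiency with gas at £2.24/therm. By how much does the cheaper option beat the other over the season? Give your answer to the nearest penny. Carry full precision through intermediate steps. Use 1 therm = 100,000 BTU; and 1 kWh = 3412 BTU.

£118.94

Heat load = 10800 kWh × 3412 = 36,849,600 BTU
Gas: input = 36,849,600 / 0.84 = 43,868,571 BTU = 438.7 therm → 438.7 × £2.24 = £982.66
Electric: 36,849,600 BTU / 3412 = 10,800 kWh → × £0.102 = £1,101.60
Difference = |£982.66 − £1,101.60| = £118.94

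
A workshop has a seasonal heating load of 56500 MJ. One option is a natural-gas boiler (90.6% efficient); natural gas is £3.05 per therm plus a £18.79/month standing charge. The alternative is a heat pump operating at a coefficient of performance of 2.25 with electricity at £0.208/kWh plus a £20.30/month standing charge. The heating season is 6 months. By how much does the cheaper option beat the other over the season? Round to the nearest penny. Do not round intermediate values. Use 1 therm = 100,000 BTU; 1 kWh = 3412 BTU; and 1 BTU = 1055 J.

£342.82

Heat load = 56500 MJ = 56,500,000,000 J / 1055 = 53,554,502 BTU
Gas: input = 53,554,502 / 0.906 = 59,110,930 BTU = 591.1 therm → 591.1 × £3.05 = £1,802.88; + 6 × £18.79 standing = £1,915.62
Heat pump: 53,554,502 BTU / 3412 = 15,700 kWh heat; / 2.25 = 6,976 kWh in → × £0.208 = £1,451.00; + 6 × £20.30 standing = £1,572.80
Difference = |£1,915.62 − £1,572.80| = £342.82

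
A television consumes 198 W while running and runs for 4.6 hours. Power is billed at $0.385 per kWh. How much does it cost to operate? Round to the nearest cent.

$0.35

Energy = 198 W × 4.6 h = 911 Wh = 0.9108 kWh
Cost = 0.9108 kWh × $0.385/kWh = $0.35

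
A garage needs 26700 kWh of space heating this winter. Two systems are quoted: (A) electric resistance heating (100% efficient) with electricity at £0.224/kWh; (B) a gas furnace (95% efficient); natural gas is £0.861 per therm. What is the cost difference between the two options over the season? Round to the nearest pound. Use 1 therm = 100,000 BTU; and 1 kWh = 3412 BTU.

£5155

Heat load = 26700 kWh × 3412 = 91,100,400 BTU
Gas: input = 91,100,400 / 0.950 = 95,895,158 BTU = 959 therm → 959 × £0.861 = £825.66
Electric: 91,100,400 BTU / 3412 = 26,700 kWh → × £0.224 = £5,980.80
Difference = |£825.66 − £5,980.80| = £5,155.14 ≈ £5155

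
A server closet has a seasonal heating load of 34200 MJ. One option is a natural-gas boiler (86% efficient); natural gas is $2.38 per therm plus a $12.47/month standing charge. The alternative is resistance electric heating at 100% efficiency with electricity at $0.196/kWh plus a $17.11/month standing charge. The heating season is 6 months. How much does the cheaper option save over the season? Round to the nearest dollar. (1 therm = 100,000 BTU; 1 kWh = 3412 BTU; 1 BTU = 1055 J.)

Heat load = 34200 MJ = 34,200,000,000 J / 1055 = 32,417,062 BTU
Gas: input = 32,417,062 / 0.86 = 37,694,258 BTU = 376.9 therm → 376.9 × $2.38 = $897.12; + 6 × $12.47 standing = $971.94
Electric: 32,417,062 BTU / 3412 = 9,501 kWh → × $0.196 = $1,862.18; + 6 × $17.11 standing = $1,964.84
Difference = |$971.94 − $1,964.84| = $992.89 ≈ $993

$993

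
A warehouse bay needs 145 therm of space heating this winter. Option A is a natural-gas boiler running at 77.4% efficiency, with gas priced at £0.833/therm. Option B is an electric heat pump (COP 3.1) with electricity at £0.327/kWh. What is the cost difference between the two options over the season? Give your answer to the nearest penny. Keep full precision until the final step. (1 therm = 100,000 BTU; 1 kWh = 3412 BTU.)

£292.22

Heat load = 145 therm × 100,000 = 14,500,000 BTU
Gas: input = 14,500,000 / 0.774 = 18,733,850 BTU = 187.3 therm → 187.3 × £0.833 = £156.05
Heat pump: 14,500,000 BTU / 3412 = 4,250 kWh heat; / 3.1 = 1,371 kWh in → × £0.327 = £448.28
Difference = |£156.05 − £448.28| = £292.22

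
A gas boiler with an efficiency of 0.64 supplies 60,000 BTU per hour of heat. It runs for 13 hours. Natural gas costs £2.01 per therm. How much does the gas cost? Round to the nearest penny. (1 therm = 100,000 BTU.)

£24.50

Heat delivered = 60,000 BTU/h × 13 h = 780,000 BTU
Gas input = 780,000 / 0.64 = 1,218,750 BTU
= 1,218,750 / 100,000 = 12.19 therm
Cost = 12.19 × £2.01/therm = £24.50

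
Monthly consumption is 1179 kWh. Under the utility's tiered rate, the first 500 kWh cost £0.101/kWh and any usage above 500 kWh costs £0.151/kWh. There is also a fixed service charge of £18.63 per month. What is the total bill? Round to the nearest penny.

£171.66

First 500 kWh × £0.101 = £50.50
Remaining 679 kWh × £0.151 = £102.53
Energy charge = £153.03; + service £18.63 = £171.66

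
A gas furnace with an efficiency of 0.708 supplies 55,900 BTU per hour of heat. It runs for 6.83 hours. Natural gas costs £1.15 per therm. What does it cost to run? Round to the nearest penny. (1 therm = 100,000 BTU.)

Heat delivered = 55,900 BTU/h × 6.83 h = 381,797 BTU
Gas input = 381,797 / 0.708 = 539,261 BTU
= 539,261 / 100,000 = 5.393 therm
Cost = 5.393 × £1.15/therm = £6.20

£6.20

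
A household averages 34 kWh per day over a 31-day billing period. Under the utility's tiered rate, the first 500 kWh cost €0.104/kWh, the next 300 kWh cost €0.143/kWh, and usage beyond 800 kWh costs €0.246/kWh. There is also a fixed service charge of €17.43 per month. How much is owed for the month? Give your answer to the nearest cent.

€174.81

Usage = 34 kWh/day × 31 days = 1054 kWh
First 500 kWh × €0.104 = €52.00
Next 300 kWh × €0.143 = €42.90
Remaining 254 kWh × €0.246 = €62.48
Energy charge = €157.38; + service €17.43 = €174.81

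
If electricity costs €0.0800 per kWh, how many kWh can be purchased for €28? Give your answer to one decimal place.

€28 / €0.0800 per kWh = 350 kWh

350.0 kWh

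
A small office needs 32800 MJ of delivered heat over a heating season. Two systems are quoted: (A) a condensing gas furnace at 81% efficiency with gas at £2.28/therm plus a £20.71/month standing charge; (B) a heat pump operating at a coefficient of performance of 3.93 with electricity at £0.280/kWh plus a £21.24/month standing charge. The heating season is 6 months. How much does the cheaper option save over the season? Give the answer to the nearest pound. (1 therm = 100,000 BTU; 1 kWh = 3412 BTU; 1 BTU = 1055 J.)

Heat load = 32800 MJ = 32,800,000,000 J / 1055 = 31,090,047 BTU
Gas: input = 31,090,047 / 0.81 = 38,382,775 BTU = 383.8 therm → 383.8 × £2.28 = £875.13; + 6 × £20.71 standing = £999.39
Heat pump: 31,090,047 BTU / 3412 = 9,112 kWh heat; / 3.93 = 2,319 kWh in → × £0.280 = £649.20; + 6 × £21.24 standing = £776.64
Difference = |£999.39 − £776.64| = £222.75 ≈ £223

£223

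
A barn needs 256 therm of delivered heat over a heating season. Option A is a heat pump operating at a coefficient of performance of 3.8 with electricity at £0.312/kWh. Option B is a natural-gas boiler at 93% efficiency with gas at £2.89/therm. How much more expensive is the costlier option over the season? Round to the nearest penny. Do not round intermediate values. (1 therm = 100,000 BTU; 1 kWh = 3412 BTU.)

£179.50

Heat load = 256 therm × 100,000 = 25,600,000 BTU
Gas: input = 25,600,000 / 0.93 = 27,526,882 BTU = 275.3 therm → 275.3 × £2.89 = £795.53
Heat pump: 25,600,000 BTU / 3412 = 7,503 kWh heat; / 3.8 = 1,974 kWh in → × £0.312 = £616.03
Difference = |£795.53 − £616.03| = £179.50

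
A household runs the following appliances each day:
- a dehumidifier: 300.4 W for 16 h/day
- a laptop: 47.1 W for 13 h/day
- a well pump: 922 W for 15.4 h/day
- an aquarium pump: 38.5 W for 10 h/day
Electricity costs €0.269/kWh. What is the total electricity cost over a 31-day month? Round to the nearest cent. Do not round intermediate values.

€166.80

dehumidifier: 300.4 W × 16 h × 31 d = 148,998 Wh = 149 kWh
laptop: 47.1 W × 13 h × 31 d = 18,981 Wh = 18.98 kWh
well pump: 922 W × 15.4 h × 31 d = 440,163 Wh = 440.2 kWh
aquarium pump: 38.5 W × 10 h × 31 d = 11,935 Wh = 11.94 kWh
Total energy = 149 + 18.98 + 440.2 + 11.94 = 620.1 kWh
Cost = 620.1 kWh × €0.269 = €166.80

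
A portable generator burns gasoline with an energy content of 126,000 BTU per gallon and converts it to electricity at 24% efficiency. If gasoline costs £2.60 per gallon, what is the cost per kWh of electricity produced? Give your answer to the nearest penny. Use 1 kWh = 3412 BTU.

Electrical output per gallon = 126,000 BTU × 0.24 / 3412 BTU/kWh = 8.863 kWh
Cost per kWh = £2.60 / 8.863 kWh = £0.293

£0.29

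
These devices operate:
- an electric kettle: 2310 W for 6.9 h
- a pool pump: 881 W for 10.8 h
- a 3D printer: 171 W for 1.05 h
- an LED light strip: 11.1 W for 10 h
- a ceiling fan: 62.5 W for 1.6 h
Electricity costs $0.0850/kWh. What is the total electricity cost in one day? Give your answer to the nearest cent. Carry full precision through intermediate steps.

electric kettle: 2310 W × 6.9 h = 15,939 Wh = 15.94 kWh
pool pump: 881 W × 10.8 h = 9,515 Wh = 9.515 kWh
3D printer: 171 W × 1.05 h = 180 Wh = 0.1796 kWh
LED light strip: 11.1 W × 10 h = 111 Wh = 0.111 kWh
ceiling fan: 62.5 W × 1.6 h = 100 Wh = 0.1 kWh
Total energy = 15.94 + 9.515 + 0.1796 + 0.111 + 0.1 = 25.84 kWh
Cost = 25.84 kWh × $0.0850 = $2.20

$2.20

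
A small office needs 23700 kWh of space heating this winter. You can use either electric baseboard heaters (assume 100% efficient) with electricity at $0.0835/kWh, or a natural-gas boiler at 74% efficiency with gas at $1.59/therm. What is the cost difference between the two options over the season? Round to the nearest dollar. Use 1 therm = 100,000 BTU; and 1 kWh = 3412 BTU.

$241

Heat load = 23700 kWh × 3412 = 80,864,400 BTU
Gas: input = 80,864,400 / 0.74 = 109,276,216 BTU = 1,093 therm → 1,093 × $1.59 = $1,737.49
Electric: 80,864,400 BTU / 3412 = 23,700 kWh → × $0.0835 = $1,978.95
Difference = |$1,737.49 − $1,978.95| = $241.46 ≈ $241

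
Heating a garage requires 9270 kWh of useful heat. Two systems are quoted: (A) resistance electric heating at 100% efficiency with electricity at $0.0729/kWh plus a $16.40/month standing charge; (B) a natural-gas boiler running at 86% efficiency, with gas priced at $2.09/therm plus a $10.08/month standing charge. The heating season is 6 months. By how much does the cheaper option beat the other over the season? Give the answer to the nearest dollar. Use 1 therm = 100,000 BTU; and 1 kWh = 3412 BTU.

Heat load = 9270 kWh × 3412 = 31,629,240 BTU
Gas: input = 31,629,240 / 0.86 = 36,778,186 BTU = 367.8 therm → 367.8 × $2.09 = $768.66; + 6 × $10.08 standing = $829.14
Electric: 31,629,240 BTU / 3412 = 9,270 kWh → × $0.0729 = $675.78; + 6 × $16.40 standing = $774.18
Difference = |$829.14 − $774.18| = $54.96 ≈ $55

$55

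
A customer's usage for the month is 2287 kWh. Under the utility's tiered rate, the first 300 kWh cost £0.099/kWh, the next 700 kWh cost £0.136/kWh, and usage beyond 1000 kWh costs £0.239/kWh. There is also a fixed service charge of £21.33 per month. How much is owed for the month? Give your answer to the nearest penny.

First 300 kWh × £0.099 = £29.70
Next 700 kWh × £0.136 = £95.20
Remaining 1287 kWh × £0.239 = £307.59
Energy charge = £432.49; + service £21.33 = £453.82

£453.82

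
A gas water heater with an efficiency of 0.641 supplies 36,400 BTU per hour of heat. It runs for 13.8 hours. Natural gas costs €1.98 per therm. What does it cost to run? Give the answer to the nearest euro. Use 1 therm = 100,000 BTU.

Heat delivered = 36,400 BTU/h × 13.8 h = 502,320 BTU
Gas input = 502,320 / 0.641 = 783,651 BTU
= 783,651 / 100,000 = 7.837 therm
Cost = 7.837 × €1.98/therm = €15.52 ≈ €16

€16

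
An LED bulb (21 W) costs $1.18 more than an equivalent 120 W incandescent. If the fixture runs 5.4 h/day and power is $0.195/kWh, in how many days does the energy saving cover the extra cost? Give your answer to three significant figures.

Power saved = 120 − 21 = 99 W
Daily energy saved = 99 W × 5.4 h = 534.6 Wh = 0.5346 kWh
Daily savings = 0.5346 × $0.195 = $0.1042
Payback = $1.18 / $0.1042 per day = 11.32 days

11.3 days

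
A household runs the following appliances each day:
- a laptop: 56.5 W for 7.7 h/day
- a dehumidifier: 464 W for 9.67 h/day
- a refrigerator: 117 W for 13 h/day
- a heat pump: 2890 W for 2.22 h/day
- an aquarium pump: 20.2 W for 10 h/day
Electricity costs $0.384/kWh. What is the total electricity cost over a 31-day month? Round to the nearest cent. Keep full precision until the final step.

$155.47

laptop: 56.5 W × 7.7 h × 31 d = 13,487 Wh = 13.49 kWh
dehumidifier: 464 W × 9.67 h × 31 d = 139,093 Wh = 139.1 kWh
refrigerator: 117 W × 13 h × 31 d = 47,151 Wh = 47.15 kWh
heat pump: 2890 W × 2.22 h × 31 d = 198,890 Wh = 198.9 kWh
aquarium pump: 20.2 W × 10 h × 31 d = 6,262 Wh = 6.262 kWh
Total energy = 13.49 + 139.1 + 47.15 + 198.9 + 6.262 = 404.9 kWh
Cost = 404.9 kWh × $0.384 = $155.47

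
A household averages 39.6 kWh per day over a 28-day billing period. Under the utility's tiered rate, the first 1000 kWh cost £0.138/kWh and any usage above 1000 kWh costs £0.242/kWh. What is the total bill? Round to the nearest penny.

Usage = 39.6 kWh/day × 28 days = 1108.8 kWh
First 1000 kWh × £0.138 = £138.00
Remaining 108.8 kWh × £0.242 = £26.33
Total = £164.33

£164.33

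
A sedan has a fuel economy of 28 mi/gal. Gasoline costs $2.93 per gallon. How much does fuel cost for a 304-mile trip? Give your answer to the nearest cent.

$31.81

Fuel = 304 mi / 28 mpg = 10.86 gal
Cost = 10.86 gal × $2.93/gal = $31.81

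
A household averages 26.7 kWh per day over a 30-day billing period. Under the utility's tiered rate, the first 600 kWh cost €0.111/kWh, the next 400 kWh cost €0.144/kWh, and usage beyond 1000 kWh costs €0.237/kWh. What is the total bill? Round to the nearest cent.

Usage = 26.7 kWh/day × 30 days = 801 kWh
First 600 kWh × €0.111 = €66.60
Next 201 kWh × €0.144 = €28.94
Remaining tier: 0 kWh (not reached)
Total = €95.54

€95.54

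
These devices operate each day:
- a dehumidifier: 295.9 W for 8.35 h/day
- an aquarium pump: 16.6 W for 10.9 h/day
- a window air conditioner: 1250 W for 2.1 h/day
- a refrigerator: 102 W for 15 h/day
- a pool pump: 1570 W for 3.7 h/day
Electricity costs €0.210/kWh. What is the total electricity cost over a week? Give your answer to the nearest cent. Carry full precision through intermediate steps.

€18.55

dehumidifier: 295.9 W × 8.35 h × 7 d = 17,295 Wh = 17.3 kWh
aquarium pump: 16.6 W × 10.9 h × 7 d = 1,267 Wh = 1.267 kWh
window air conditioner: 1250 W × 2.1 h × 7 d = 18,375 Wh = 18.38 kWh
refrigerator: 102 W × 15 h × 7 d = 10,710 Wh = 10.71 kWh
pool pump: 1570 W × 3.7 h × 7 d = 40,663 Wh = 40.66 kWh
Total energy = 17.3 + 1.267 + 18.38 + 10.71 + 40.66 = 88.31 kWh
Cost = 88.31 kWh × €0.210 = €18.55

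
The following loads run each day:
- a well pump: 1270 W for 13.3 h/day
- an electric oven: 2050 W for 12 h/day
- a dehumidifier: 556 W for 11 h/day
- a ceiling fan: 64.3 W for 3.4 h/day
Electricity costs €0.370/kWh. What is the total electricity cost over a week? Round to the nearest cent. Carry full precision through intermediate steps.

€123.87

well pump: 1270 W × 13.3 h × 7 d = 118,237 Wh = 118.2 kWh
electric oven: 2050 W × 12 h × 7 d = 172,200 Wh = 172.2 kWh
dehumidifier: 556 W × 11 h × 7 d = 42,812 Wh = 42.81 kWh
ceiling fan: 64.3 W × 3.4 h × 7 d = 1,530 Wh = 1.53 kWh
Total energy = 118.2 + 172.2 + 42.81 + 1.53 = 334.8 kWh
Cost = 334.8 kWh × €0.370 = €123.87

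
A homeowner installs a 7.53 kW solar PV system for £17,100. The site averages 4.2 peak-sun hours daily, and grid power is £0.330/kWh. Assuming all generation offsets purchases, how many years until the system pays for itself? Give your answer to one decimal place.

4.5 years

Daily generation = 7.53 kW × 4.2 h = 31.63 kWh
Annual generation = 31.63 × 365 = 11543 kWh
Annual savings = 11543 × £0.330 = £3,809.35
Payback = £17,100 / £3,809.35 = 4.49 years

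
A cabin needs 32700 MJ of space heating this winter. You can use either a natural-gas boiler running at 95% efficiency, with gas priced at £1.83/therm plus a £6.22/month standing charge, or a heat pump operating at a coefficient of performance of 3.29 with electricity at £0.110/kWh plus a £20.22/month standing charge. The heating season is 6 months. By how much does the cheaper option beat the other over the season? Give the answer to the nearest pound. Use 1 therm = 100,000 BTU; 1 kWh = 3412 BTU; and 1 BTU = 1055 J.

Heat load = 32700 MJ = 32,700,000,000 J / 1055 = 30,995,261 BTU
Gas: input = 30,995,261 / 0.95 = 32,626,590 BTU = 326.3 therm → 326.3 × £1.83 = £597.07; + 6 × £6.22 standing = £634.39
Heat pump: 30,995,261 BTU / 3412 = 9,084 kWh heat; / 3.29 = 2,761 kWh in → × £0.110 = £303.73; + 6 × £20.22 standing = £425.05
Difference = |£634.39 − £425.05| = £209.34 ≈ £209

£209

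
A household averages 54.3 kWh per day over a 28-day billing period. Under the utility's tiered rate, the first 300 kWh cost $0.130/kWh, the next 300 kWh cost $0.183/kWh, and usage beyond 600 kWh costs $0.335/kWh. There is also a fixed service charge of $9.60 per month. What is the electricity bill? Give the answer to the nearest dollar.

$412

Usage = 54.3 kWh/day × 28 days = 1520.4 kWh
First 300 kWh × $0.130 = $39.00
Next 300 kWh × $0.183 = $54.90
Remaining 920.4 kWh × $0.335 = $308.33
Energy charge = $402.23; + service $9.60 = $411.83 ≈ $412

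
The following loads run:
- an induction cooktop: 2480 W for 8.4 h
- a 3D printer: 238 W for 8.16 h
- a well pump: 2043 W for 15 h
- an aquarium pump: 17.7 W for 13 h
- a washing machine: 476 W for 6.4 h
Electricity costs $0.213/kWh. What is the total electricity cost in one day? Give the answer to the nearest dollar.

induction cooktop: 2480 W × 8.4 h = 20,832 Wh = 20.83 kWh
3D printer: 238 W × 8.16 h = 1,942 Wh = 1.942 kWh
well pump: 2043 W × 15 h = 30,645 Wh = 30.64 kWh
aquarium pump: 17.7 W × 13 h = 230 Wh = 0.2301 kWh
washing machine: 476 W × 6.4 h = 3,046 Wh = 3.046 kWh
Total energy = 20.83 + 1.942 + 30.64 + 0.2301 + 3.046 = 56.7 kWh
Cost = 56.7 kWh × $0.213 = $12.08 ≈ $12

$12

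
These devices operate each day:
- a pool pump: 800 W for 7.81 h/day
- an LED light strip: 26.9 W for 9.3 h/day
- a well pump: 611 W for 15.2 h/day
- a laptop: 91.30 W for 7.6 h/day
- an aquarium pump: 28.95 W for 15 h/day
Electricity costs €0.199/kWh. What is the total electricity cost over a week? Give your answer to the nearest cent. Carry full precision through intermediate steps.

€23.56

pool pump: 800 W × 7.81 h × 7 d = 43,736 Wh = 43.74 kWh
LED light strip: 26.9 W × 9.3 h × 7 d = 1,751 Wh = 1.751 kWh
well pump: 611 W × 15.2 h × 7 d = 65,010 Wh = 65.01 kWh
laptop: 91.30 W × 7.6 h × 7 d = 4,857 Wh = 4.857 kWh
aquarium pump: 28.95 W × 15 h × 7 d = 3,040 Wh = 3.04 kWh
Total energy = 43.74 + 1.751 + 65.01 + 4.857 + 3.04 = 118.4 kWh
Cost = 118.4 kWh × €0.199 = €23.56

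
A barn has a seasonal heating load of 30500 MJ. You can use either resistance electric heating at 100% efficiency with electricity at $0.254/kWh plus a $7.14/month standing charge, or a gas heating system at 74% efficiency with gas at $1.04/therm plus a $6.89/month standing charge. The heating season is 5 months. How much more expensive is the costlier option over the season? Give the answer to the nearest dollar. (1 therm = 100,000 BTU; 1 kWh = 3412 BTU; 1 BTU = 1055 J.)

Heat load = 30500 MJ = 30,500,000,000 J / 1055 = 28,909,953 BTU
Gas: input = 28,909,953 / 0.74 = 39,067,504 BTU = 390.7 therm → 390.7 × $1.04 = $406.30; + 5 × $6.89 standing = $440.75
Electric: 28,909,953 BTU / 3412 = 8,473 kWh → × $0.254 = $2,152.15; + 5 × $7.14 standing = $2,187.85
Difference = |$440.75 − $2,187.85| = $1,747.10 ≈ $1747

$1747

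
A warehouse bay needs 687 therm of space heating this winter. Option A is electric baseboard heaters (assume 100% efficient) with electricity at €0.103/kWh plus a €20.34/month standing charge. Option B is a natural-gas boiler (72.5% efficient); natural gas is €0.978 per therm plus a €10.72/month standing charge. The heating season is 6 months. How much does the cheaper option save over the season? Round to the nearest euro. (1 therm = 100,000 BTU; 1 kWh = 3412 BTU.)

Heat load = 687 therm × 100,000 = 68,700,000 BTU
Gas: input = 68,700,000 / 0.725 = 94,758,621 BTU = 947.6 therm → 947.6 × €0.978 = €926.74; + 6 × €10.72 standing = €991.06
Electric: 68,700,000 BTU / 3412 = 20,130 kWh → × €0.103 = €2,073.89; + 6 × €20.34 standing = €2,195.93
Difference = |€991.06 − €2,195.93| = €1,204.87 ≈ €1205

€1205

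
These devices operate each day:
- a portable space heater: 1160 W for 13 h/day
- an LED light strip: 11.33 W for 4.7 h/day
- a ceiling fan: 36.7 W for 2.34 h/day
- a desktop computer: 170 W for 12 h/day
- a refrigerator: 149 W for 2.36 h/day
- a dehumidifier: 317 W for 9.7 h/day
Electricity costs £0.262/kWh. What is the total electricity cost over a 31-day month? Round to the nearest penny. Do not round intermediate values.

£168.01

portable space heater: 1160 W × 13 h × 31 d = 467,480 Wh = 467.5 kWh
LED light strip: 11.33 W × 4.7 h × 31 d = 1,651 Wh = 1.651 kWh
ceiling fan: 36.7 W × 2.34 h × 31 d = 2,662 Wh = 2.662 kWh
desktop computer: 170 W × 12 h × 31 d = 63,240 Wh = 63.24 kWh
refrigerator: 149 W × 2.36 h × 31 d = 10,901 Wh = 10.9 kWh
dehumidifier: 317 W × 9.7 h × 31 d = 95,322 Wh = 95.32 kWh
Total energy = 467.5 + 1.651 + 2.662 + 63.24 + 10.9 + 95.32 = 641.3 kWh
Cost = 641.3 kWh × £0.262 = £168.01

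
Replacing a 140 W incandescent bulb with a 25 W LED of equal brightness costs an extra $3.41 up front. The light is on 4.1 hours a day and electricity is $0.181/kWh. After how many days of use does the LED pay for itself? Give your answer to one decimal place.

40.0 days

Power saved = 140 − 25 = 115 W
Daily energy saved = 115 W × 4.1 h = 471.5 Wh = 0.4715 kWh
Daily savings = 0.4715 × $0.181 = $0.0853
Payback = $3.41 / $0.0853 per day = 39.96 days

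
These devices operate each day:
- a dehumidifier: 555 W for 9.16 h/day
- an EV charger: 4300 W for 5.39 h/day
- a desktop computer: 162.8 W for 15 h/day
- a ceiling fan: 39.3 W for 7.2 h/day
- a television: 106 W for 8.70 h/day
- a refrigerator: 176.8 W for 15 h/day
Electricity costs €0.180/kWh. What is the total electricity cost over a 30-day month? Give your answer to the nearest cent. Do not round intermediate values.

€186.62

dehumidifier: 555 W × 9.16 h × 30 d = 152,514 Wh = 152.5 kWh
EV charger: 4300 W × 5.39 h × 30 d = 695,310 Wh = 695.3 kWh
desktop computer: 162.8 W × 15 h × 30 d = 73,260 Wh = 73.26 kWh
ceiling fan: 39.3 W × 7.2 h × 30 d = 8,489 Wh = 8.489 kWh
television: 106 W × 8.70 h × 30 d = 27,666 Wh = 27.67 kWh
refrigerator: 176.8 W × 15 h × 30 d = 79,560 Wh = 79.56 kWh
Total energy = 152.5 + 695.3 + 73.26 + 8.489 + 27.67 + 79.56 = 1,037 kWh
Cost = 1,037 kWh × €0.180 = €186.62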